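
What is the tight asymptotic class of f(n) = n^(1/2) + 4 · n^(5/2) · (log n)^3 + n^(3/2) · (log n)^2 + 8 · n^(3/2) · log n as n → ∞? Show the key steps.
f(n) ∈ Θ(n^(5/2) · (log n)^3)

Compare the terms by growth order. For large n, n^a · (log n)^b dominates n^a' · (log n)^b' iff a > a', or (a = a' and b > b'). Ranking the 4 terms shows the dominant one is 4 · n^(5/2) · (log n)^3. Hence f(n) ∈ Θ(n^(5/2) · (log n)^3).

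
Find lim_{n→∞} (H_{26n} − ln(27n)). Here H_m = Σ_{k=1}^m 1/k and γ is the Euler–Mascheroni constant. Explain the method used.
lim = ln(26/27) + γ

By Euler-Maclaurin, H_m = ln m + γ + O(1/m). So
  H_{26n} − ln(27n) = ln(26n) + γ − ln(27n) + O(1/n)
                       = ln(26/27) + γ + O(1/n).
Hence the limit is ln(26/27) + γ.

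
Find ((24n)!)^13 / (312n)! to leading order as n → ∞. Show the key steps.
((24n)!)^13/(312n)! ~ ((2π·24n)^(12/2) / sqrt(13)) · 13^(−13·24n)  →  0

Write N = 24n. Stirling: N! ~ sqrt(2π N)(N/e)^N and (13N)! ~ sqrt(2π·13N)·(13N/e)^(13N).
  (N!)^13/(13N)! ~ (2π N)^(13/2) (N/e)^(13N) / [sqrt(2π·13N) (13N/e)^(13N)]
     = (2π N)^(13/2) / sqrt(2π·13N) · (N/(13N))^(13N)
     = (2π N)^((13−1)/2) / sqrt(13) · 13^(−13N).
Since 13^13 > 1, the factor 13^(−13N) decays exponentially, so the ratio → 0. Substituting N = 24n gives the stated form.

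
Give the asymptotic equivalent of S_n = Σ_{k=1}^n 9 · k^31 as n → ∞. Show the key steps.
S_n ~ 9 · n^32 / 32

By integral comparison (Euler-Maclaurin), Σ_{k=1}^n 9 · k^31 = 9 · ∫_0^n x^31 dx + O(n^31) = 9 · n^32/32 + O(n^31). (Equivalently, Faulhaber's formula gives the same leading term.)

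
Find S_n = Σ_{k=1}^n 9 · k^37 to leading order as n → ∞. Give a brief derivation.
S_n ~ 9 · n^38 / 38

By integral comparison (Euler-Maclaurin), Σ_{k=1}^n 9 · k^37 = 9 · ∫_0^n x^37 dx + O(n^37) = 9 · n^38/38 + O(n^37). (Equivalently, Faulhaber's formula gives the same leading term.)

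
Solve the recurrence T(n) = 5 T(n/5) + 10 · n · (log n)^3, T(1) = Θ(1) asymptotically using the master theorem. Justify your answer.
T(n) = Θ(n · (log n)^4)

Here log_5 5 = 1 and f(n) = 10 · n · (log n)^3 = Θ(n^(log_5 5) · (log n)^3). This is the extended Case 2 of the master theorem (f matches the critical exponent up to log factors), giving T(n) = Θ(n^(log_5 5) · (log n)^(3+1)) = Θ(n · (log n)^4).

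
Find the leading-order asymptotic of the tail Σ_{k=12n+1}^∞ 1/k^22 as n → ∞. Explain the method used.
Σ_{k>12n} 1/k^22 ~ 1/(21 · (12n)^21)

Compare to the integral: ∫_{12n}^∞ x^(−22) dx = [−x^(−21)/21]_{12n}^∞ = 1/((22−1)·(12n)^21). Euler-Maclaurin then gives
  Σ_{k>12n} 1/k^22 = ∫_{12n}^∞ dx/x^22 − 1/(2·(12n)^22) + O(1/(12n)^23).
(Equivalently this is ζ(22) − Σ_{k≤12n} 1/k^22.)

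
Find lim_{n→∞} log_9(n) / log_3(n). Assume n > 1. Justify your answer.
lim = ln(3) / ln(9) = log_9(3)

Change of base: log_9(n) = ln n / ln 9 and log_3(n) = ln n / ln 3. The ratio is (ln n / ln 9) · (ln 3 / ln n) = ln 3 / ln 9, a constant independent of n. So the limit is ln 3 / ln 9 = log_9(3).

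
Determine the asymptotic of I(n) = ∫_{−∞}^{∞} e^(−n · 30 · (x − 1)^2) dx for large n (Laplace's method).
I(n) = sqrt(π/(30n))

Here φ(x) = 30 · (x − 1)^2 has its unique minimum at x* = 1 with φ(x*) = 0 and φ''(x*) = 60. Laplace's method gives
  I(n) ~ e^(−n φ(x*)) · sqrt(2π / (n · φ''(x*))) = sqrt(2π / (60n)) = sqrt(π/(30n)).
This is exact: substituting u = (x − 1)·sqrt(30n) gives I(n) = (1/sqrt(30n)) ∫_{−∞}^{∞} e^(−u^2) du = sqrt(π/(30n)).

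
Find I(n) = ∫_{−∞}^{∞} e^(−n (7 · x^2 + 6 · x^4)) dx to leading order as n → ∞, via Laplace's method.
I(n) ~ sqrt(π/(7n))

φ(x) = 7 · x^2 + 6 · x^4 has its unique global minimum at x* = 0 (since φ'(x) = 14x + 24x^3 = 0 only at x = 0 for real x with both coefficients positive, and φ → ∞ as |x| → ∞). At x* = 0, φ(0) = 0 and φ''(0) = 14. Laplace's method then gives
  I(n) ~ sqrt(2π / (n · φ''(0))) · e^(−n φ(0)) = sqrt(2π / (14n)) = sqrt(π/(7n)).
The 6 · x^4 term contributes only at subleading order (an O(1/n) relative correction).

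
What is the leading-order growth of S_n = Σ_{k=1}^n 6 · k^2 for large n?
S_n ~ 2 · n^3

By integral comparison (Euler-Maclaurin), Σ_{k=1}^n 6 · k^2 = 6 · ∫_0^n x^2 dx + O(n^2) = 6 · n^3/3 = 2 · n^3 + O(n^2). (Equivalently, Faulhaber's formula gives the same leading term.)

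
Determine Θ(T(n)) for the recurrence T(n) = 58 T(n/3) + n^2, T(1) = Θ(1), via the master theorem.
T(n) = Θ(n^(log_3 58))

Master theorem: compare f(n) = n^2 to n^(log_3 58) where log_3 58 ≈ 3.696. Since 2 < log_3 58, we have f(n) = O(n^(log_3 58 − ε)) for some ε > 0 — Case 1. Hence T(n) = Θ(n^(log_3 58)).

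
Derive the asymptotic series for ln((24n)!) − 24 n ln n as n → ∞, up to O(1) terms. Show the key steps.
ln((24n)!) − 24 n ln n = 24(ln 24 − 1) n + (1/2) ln(2π·24n) + O(1/n)

Stirling: ln((24n)!) = 24n ln(24n) − 24n + (1/2) ln(2π·24n) + O(1/n).
Since 24n ln(24n) = 24n ln n + 24n ln 24, subtracting 24n ln n cancels the n ln n term exactly. What remains is 24(ln 24 − 1) n + (1/2) ln(2π·24n) + O(1/n).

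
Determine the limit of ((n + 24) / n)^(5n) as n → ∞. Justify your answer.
lim = e^120

Rewrite as (1 + 24/n)^(5n). By the standard limit (1 + x/n)^n → e^x, we have (1 + 24/n)^n → e^24, and raising to the 5th power gives e^120.
More precisely, ln[(1 + 24/n)^(5n)] = 5n · ln(1 + 24/n) = 5n · (24/n + O(1/n^2)) = 120 + O(1/n) → 120.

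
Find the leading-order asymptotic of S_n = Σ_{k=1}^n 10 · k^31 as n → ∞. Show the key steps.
S_n ~ 5 · n^32 / 16

By integral comparison (Euler-Maclaurin), Σ_{k=1}^n 10 · k^31 = 10 · ∫_0^n x^31 dx + O(n^31) = 10 · n^32/32 = 5 · n^32 / 16 + O(n^31). (Equivalently, Faulhaber's formula gives the same leading term.)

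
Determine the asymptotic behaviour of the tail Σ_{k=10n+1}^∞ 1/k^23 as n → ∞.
Σ_{k>10n} 1/k^23 ~ 1/(22 · (10n)^22)

Compare to the integral: ∫_{10n}^∞ x^(−23) dx = [−x^(−22)/22]_{10n}^∞ = 1/((23−1)·(10n)^22). Euler-Maclaurin then gives
  Σ_{k>10n} 1/k^23 = ∫_{10n}^∞ dx/x^23 − 1/(2·(10n)^23) + O(1/(10n)^24).
(Equivalently this is ζ(23) − Σ_{k≤10n} 1/k^23.)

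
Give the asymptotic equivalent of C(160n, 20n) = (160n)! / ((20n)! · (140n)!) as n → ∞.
C(160n, 20n) ~ (16777216/823543)^(20n) · sqrt(4/(7π·20n))

Write N = 20n. Apply Stirling to each factorial:
  (8N)! ~ sqrt(2π·8N) · (8N/e)^(8N),
  N! ~ sqrt(2π N) · (N/e)^N,
  (7N)! ~ sqrt(2π·7N) · (7N/e)^(7N).
The exponential factors combine to (8N)^(8N) / (N^N · (7N)^(7N)) = 8^(8N)/7^(7N) = (8^8/7^7)^N = (16777216/823543)^N.
The square-root prefactors combine to sqrt(2π·8N) / (sqrt(2π N)·sqrt(2π·7N)) = sqrt(8 / (2π·7·N)) = sqrt(4/(7π·20n)).
Substituting N = 20n: C(160n, 20n) ~ (16777216/823543)^(20n) · sqrt(4/(7π·20n)).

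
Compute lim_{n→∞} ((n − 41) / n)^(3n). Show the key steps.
lim = e^(−123)

Rewrite as (1 − 41/n)^(3n). By the standard limit (1 + x/n)^n → e^x, we have (1 − 41/n)^n → e^(−41), and raising to the 3rd power gives e^(−123).
More precisely, ln[(1 − 41/n)^(3n)] = 3n · ln(1 − 41/n) = 3n · (-41/n + O(1/n^2)) = -123 + O(1/n) → -123.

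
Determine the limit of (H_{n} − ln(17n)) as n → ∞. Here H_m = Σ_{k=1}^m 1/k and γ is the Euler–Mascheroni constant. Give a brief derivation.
lim = −ln 17 + γ

By Euler-Maclaurin, H_m = ln m + γ + O(1/m). So
  H_{n} − ln(17n) = ln(n) + γ − ln(17n) + O(1/n)
                       = ln(1/17) + γ + O(1/n).
Hence the limit is ln(1/17) + γ.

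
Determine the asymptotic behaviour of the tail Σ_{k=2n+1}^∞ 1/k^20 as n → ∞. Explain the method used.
Σ_{k>2n} 1/k^20 ~ 1/(19 · (2n)^19)

Compare to the integral: ∫_{2n}^∞ x^(−20) dx = [−x^(−19)/19]_{2n}^∞ = 1/((20−1)·(2n)^19). Euler-Maclaurin then gives
  Σ_{k>2n} 1/k^20 = ∫_{2n}^∞ dx/x^20 − 1/(2·(2n)^20) + O(1/(2n)^21).
(Equivalently this is ζ(20) − Σ_{k≤2n} 1/k^20.)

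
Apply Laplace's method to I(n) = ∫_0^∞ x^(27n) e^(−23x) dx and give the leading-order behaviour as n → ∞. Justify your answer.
I(n) ~ (sqrt(2π·27n) / 23) · (27n/(23e))^(27n)

Write the integrand as exp(27n ln x − 23x) and set f(x) = 27n ln x − 23x. Then f'(x) = 27n/x − 23 = 0 at x* = 27n/23, and f''(x*) = −27n/x*^2 = −23^2/(27n). Laplace's method (interior maximum) gives
  I(n) ~ e^(f(x*)) · sqrt(2π / |f''(x*)|)
        = exp(27n ln(27n/23) − 27n) · sqrt(2π · 27n / 23^2)
        = (27n/23)^(27n) e^(−27n) · sqrt(2π·27n) / 23
        = (sqrt(2π·27n) / 23) · (27n/(23e))^(27n).
This matches Γ(27n+1)/23^(27n+1) with Stirling applied to Γ.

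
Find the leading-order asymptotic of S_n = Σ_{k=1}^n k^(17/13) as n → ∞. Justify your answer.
S_n ~ (13/30) · n^(30/13)

Integral comparison: Σ_{k=1}^n k^(17/13) = ∫_0^n x^(17/13) dx + O(n^(17/13)). The integral is n^(1 + 17/13) / (1 + 17/13) = n^((17+13)/13) / ((17+13)/13) = (13/30) · n^(30/13).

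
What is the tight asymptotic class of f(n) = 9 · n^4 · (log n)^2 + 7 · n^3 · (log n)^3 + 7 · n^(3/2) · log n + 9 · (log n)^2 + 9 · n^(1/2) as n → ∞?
f(n) ∈ Θ(n^4 · (log n)^2)

Compare the terms by growth order. For large n, n^a · (log n)^b dominates n^a' · (log n)^b' iff a > a', or (a = a' and b > b'). Ranking the 5 terms shows the dominant one is 9 · n^4 · (log n)^2. Hence f(n) ∈ Θ(n^4 · (log n)^2).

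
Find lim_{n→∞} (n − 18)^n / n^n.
lim = e^(−18)

Rewrite as (1 − 18/n)^(n). By the standard limit (1 + x/n)^n → e^x, we have (1 − 18/n)^n → e^(−18), and raising to the 1st power gives e^(−18).
More precisely, ln[(1 − 18/n)^(n)] = n · ln(1 − 18/n) = n · (-18/n + O(1/n^2)) = -18 + O(1/n) → -18.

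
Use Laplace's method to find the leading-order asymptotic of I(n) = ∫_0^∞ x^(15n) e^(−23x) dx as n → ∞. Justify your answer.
I(n) ~ (sqrt(2π·15n) / 23) · (15n/(23e))^(15n)

Write the integrand as exp(15n ln x − 23x) and set f(x) = 15n ln x − 23x. Then f'(x) = 15n/x − 23 = 0 at x* = 15n/23, and f''(x*) = −15n/x*^2 = −23^2/(15n). Laplace's method (interior maximum) gives
  I(n) ~ e^(f(x*)) · sqrt(2π / |f''(x*)|)
        = exp(15n ln(15n/23) − 15n) · sqrt(2π · 15n / 23^2)
        = (15n/23)^(15n) e^(−15n) · sqrt(2π·15n) / 23
        = (sqrt(2π·15n) / 23) · (15n/(23e))^(15n).
This matches Γ(15n+1)/23^(15n+1) with Stirling applied to Γ.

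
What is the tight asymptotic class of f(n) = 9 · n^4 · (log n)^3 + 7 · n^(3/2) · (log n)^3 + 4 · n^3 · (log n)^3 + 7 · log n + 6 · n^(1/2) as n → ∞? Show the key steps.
f(n) ∈ Θ(n^4 · (log n)^3)

Compare the terms by growth order. For large n, n^a · (log n)^b dominates n^a' · (log n)^b' iff a > a', or (a = a' and b > b'). Ranking the 5 terms shows the dominant one is 9 · n^4 · (log n)^3. Hence f(n) ∈ Θ(n^4 · (log n)^3).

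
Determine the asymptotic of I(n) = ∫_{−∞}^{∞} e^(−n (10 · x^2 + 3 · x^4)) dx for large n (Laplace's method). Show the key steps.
I(n) ~ sqrt(π/(10n))

φ(x) = 10 · x^2 + 3 · x^4 has its unique global minimum at x* = 0 (since φ'(x) = 20x + 12x^3 = 0 only at x = 0 for real x with both coefficients positive, and φ → ∞ as |x| → ∞). At x* = 0, φ(0) = 0 and φ''(0) = 20. Laplace's method then gives
  I(n) ~ sqrt(2π / (n · φ''(0))) · e^(−n φ(0)) = sqrt(2π / (20n)) = sqrt(π/(10n)).
The 3 · x^4 term contributes only at subleading order (an O(1/n) relative correction).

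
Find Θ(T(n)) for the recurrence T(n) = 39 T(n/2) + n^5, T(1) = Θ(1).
T(n) = Θ(n^(log_2 39))

Master theorem: compare f(n) = n^5 to n^(log_2 39) where log_2 39 ≈ 5.285. Since 5 < log_2 39, we have f(n) = O(n^(log_2 39 − ε)) for some ε > 0 — Case 1. Hence T(n) = Θ(n^(log_2 39)).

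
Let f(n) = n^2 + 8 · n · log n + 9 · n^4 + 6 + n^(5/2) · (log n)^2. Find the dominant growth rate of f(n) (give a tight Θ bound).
f(n) ∈ Θ(n^4)

Compare the terms by growth order. For large n, n^a · (log n)^b dominates n^a' · (log n)^b' iff a > a', or (a = a' and b > b'). Ranking the 5 terms shows the dominant one is 9 · n^4. Hence f(n) ∈ Θ(n^4).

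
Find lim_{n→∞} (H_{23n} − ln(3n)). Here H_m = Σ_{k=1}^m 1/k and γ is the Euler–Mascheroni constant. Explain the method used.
lim = ln(23/3) + γ

By Euler-Maclaurin, H_m = ln m + γ + O(1/m). So
  H_{23n} − ln(3n) = ln(23n) + γ − ln(3n) + O(1/n)
                       = ln(23/3) + γ + O(1/n).
Hence the limit is ln(23/3) + γ.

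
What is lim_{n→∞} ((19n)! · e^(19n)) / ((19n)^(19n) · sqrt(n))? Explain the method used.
lim = sqrt(2π·19)

Stirling: (19n)! ~ sqrt(2π·19n) · (19n/e)^(19n). Hence
  (19n)! · e^(19n) / (19n)^(19n) ~ sqrt(2π·19n).
Dividing by sqrt(n): sqrt(2π·19n) / sqrt(n) = sqrt(2π·19) · n^((1−1)/2), so the limit is sqrt(2π·19).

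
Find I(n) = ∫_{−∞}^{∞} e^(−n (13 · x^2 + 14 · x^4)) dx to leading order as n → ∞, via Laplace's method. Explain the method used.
I(n) ~ sqrt(π/(13n))

φ(x) = 13 · x^2 + 14 · x^4 has its unique global minimum at x* = 0 (since φ'(x) = 26x + 56x^3 = 0 only at x = 0 for real x with both coefficients positive, and φ → ∞ as |x| → ∞). At x* = 0, φ(0) = 0 and φ''(0) = 26. Laplace's method then gives
  I(n) ~ sqrt(2π / (n · φ''(0))) · e^(−n φ(0)) = sqrt(2π / (26n)) = sqrt(π/(13n)).
The 14 · x^4 term contributes only at subleading order (an O(1/n) relative correction).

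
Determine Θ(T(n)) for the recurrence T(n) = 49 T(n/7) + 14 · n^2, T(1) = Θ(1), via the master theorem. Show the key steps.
T(n) = Θ(n^2 log n)

log_7 49 = 2, and f(n) = 14 · n^2 = Θ(n^(log_7 49)). This is Case 2 of the master theorem: T(n) = Θ(f(n) · log n) = Θ(n^2 log n).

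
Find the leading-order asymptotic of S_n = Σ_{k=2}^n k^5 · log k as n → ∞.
S_n ~ n^6 log n / 6 − n^6 / 36

By integral comparison, S_n = ∫_1^n x^5 · log x dx + O(n^5 · log n). For the integral, ∫ x^5 log x dx = n^6 log n / 6 − n^6/36 (integration by parts). Hence S_n ~ n^6 log n / 6 − n^6 / 36.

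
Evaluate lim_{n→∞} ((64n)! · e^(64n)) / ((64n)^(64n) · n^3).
lim = 0

Stirling: (64n)! ~ sqrt(2π·64n) · (64n/e)^(64n). Hence
  (64n)! · e^(64n) / (64n)^(64n) ~ sqrt(2π·64n).
Dividing by n^3: sqrt(2π·64n) / n^3 = sqrt(2π·64) · n^((1−6)/2), so the expression behaves like sqrt(2π·64) · n^((1−6)/2) → 0.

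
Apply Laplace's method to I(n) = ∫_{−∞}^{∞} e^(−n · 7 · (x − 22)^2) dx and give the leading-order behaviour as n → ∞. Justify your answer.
I(n) = sqrt(π/(7n))

Here φ(x) = 7 · (x − 22)^2 has its unique minimum at x* = 22 with φ(x*) = 0 and φ''(x*) = 14. Laplace's method gives
  I(n) ~ e^(−n φ(x*)) · sqrt(2π / (n · φ''(x*))) = sqrt(2π / (14n)) = sqrt(π/(7n)).
This is exact: substituting u = (x − 22)·sqrt(7n) gives I(n) = (1/sqrt(7n)) ∫_{−∞}^{∞} e^(−u^2) du = sqrt(π/(7n)).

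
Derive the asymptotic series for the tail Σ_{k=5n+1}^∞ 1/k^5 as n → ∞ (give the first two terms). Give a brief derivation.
Σ_{k>5n} 1/k^5 = 1/(4 · (5n)^4) − 1/(2 · (5n)^5) + O(1/(5n)^6)

Compare to the integral: ∫_{5n}^∞ x^(−5) dx = [−x^(−4)/4]_{5n}^∞ = 1/((5−1)·(5n)^4). The Euler-Maclaurin correction adds −f(5n)/2 = −1/(2·(5n)^5). Euler-Maclaurin then gives
  Σ_{k>5n} 1/k^5 = ∫_{5n}^∞ dx/x^5 − 1/(2·(5n)^5) + O(1/(5n)^6).
(Equivalently this is ζ(5) − Σ_{k≤5n} 1/k^5.)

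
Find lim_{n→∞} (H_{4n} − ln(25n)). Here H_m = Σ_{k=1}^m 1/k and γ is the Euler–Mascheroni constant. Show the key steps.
lim = ln(4/25) + γ

By Euler-Maclaurin, H_m = ln m + γ + O(1/m). So
  H_{4n} − ln(25n) = ln(4n) + γ − ln(25n) + O(1/n)
                       = ln(4/25) + γ + O(1/n).
Hence the limit is ln(4/25) + γ.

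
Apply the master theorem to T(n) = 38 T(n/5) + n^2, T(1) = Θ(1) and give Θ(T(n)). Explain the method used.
T(n) = Θ(n^(log_5 38))

Master theorem: compare f(n) = n^2 to n^(log_5 38) where log_5 38 ≈ 2.260. Since 2 < log_5 38, we have f(n) = O(n^(log_5 38 − ε)) for some ε > 0 — Case 1. Hence T(n) = Θ(n^(log_5 38)).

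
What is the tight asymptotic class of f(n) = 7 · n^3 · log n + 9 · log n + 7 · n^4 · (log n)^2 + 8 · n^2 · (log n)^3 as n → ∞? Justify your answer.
f(n) ∈ Θ(n^4 · (log n)^2)

Compare the terms by growth order. For large n, n^a · (log n)^b dominates n^a' · (log n)^b' iff a > a', or (a = a' and b > b'). Ranking the 4 terms shows the dominant one is 7 · n^4 · (log n)^2. Hence f(n) ∈ Θ(n^4 · (log n)^2).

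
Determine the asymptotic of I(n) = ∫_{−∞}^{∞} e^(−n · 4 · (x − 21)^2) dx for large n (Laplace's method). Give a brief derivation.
I(n) = sqrt(π/(4n))

Here φ(x) = 4 · (x − 21)^2 has its unique minimum at x* = 21 with φ(x*) = 0 and φ''(x*) = 8. Laplace's method gives
  I(n) ~ e^(−n φ(x*)) · sqrt(2π / (n · φ''(x*))) = sqrt(2π / (8n)) = sqrt(π/(4n)).
This is exact: substituting u = (x − 21)·sqrt(4n) gives I(n) = (1/sqrt(4n)) ∫_{−∞}^{∞} e^(−u^2) du = sqrt(π/(4n)).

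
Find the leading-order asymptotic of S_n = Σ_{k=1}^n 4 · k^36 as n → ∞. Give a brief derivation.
S_n ~ 4 · n^37 / 37

By integral comparison (Euler-Maclaurin), Σ_{k=1}^n 4 · k^36 = 4 · ∫_0^n x^36 dx + O(n^36) = 4 · n^37/37 + O(n^36). (Equivalently, Faulhaber's formula gives the same leading term.)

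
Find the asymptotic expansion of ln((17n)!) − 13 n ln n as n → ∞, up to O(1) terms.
ln((17n)!) − 13 n ln n = 4 n ln n + 17(ln 17 − 1) n + (1/2) ln(2π·17n) + O(1/n)

Stirling: ln((17n)!) = 17n ln(17n) − 17n + (1/2) ln(2π·17n) + O(1/n).
Expand 17n ln(17n) = 17n (ln n + ln 17) = 17n ln n + 17n ln 17.
Subtract 13n ln n: leading term is (17 − 13) n ln n = 4 n ln n. The next term is 17n ln 17 − 17n = 17(ln 17 − 1) n. Then the (1/2) ln(2π·17n) correction.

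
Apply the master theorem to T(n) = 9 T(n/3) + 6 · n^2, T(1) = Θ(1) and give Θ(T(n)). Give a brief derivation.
T(n) = Θ(n^2 log n)

log_3 9 = 2, and f(n) = 6 · n^2 = Θ(n^(log_3 9)). This is Case 2 of the master theorem: T(n) = Θ(f(n) · log n) = Θ(n^2 log n).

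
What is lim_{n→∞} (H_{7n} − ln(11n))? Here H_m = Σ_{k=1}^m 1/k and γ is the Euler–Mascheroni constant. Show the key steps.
lim = ln(7/11) + γ

By Euler-Maclaurin, H_m = ln m + γ + O(1/m). So
  H_{7n} − ln(11n) = ln(7n) + γ − ln(11n) + O(1/n)
                       = ln(7/11) + γ + O(1/n).
Hence the limit is ln(7/11) + γ.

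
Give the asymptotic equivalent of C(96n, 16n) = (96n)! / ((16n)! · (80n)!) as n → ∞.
C(96n, 16n) ~ (46656/3125)^(16n) · sqrt(3/(5π·16n))

Write N = 16n. Apply Stirling to each factorial:
  (6N)! ~ sqrt(2π·6N) · (6N/e)^(6N),
  N! ~ sqrt(2π N) · (N/e)^N,
  (5N)! ~ sqrt(2π·5N) · (5N/e)^(5N).
The exponential factors combine to (6N)^(6N) / (N^N · (5N)^(5N)) = 6^(6N)/5^(5N) = (6^6/5^5)^N = (46656/3125)^N.
The square-root prefactors combine to sqrt(2π·6N) / (sqrt(2π N)·sqrt(2π·5N)) = sqrt(6 / (2π·5·N)) = sqrt(3/(5π·16n)).
Substituting N = 16n: C(96n, 16n) ~ (46656/3125)^(16n) · sqrt(3/(5π·16n)).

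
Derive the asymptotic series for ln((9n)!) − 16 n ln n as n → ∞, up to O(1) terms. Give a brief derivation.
ln((9n)!) − 16 n ln n = −7 n ln n + 9(ln 9 − 1) n + (1/2) ln(2π·9n) + O(1/n)

Stirling: ln((9n)!) = 9n ln(9n) − 9n + (1/2) ln(2π·9n) + O(1/n).
Expand 9n ln(9n) = 9n (ln n + ln 9) = 9n ln n + 9n ln 9.
Subtract 16n ln n: leading term is (9 − 16) n ln n = −7 n ln n. The next term is 9n ln 9 − 9n = 9(ln 9 − 1) n. Then the (1/2) ln(2π·9n) correction.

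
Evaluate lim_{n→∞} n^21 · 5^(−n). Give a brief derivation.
lim = 0

Exponentials with base > 1 dominate every fixed polynomial: for any fixed c, n^c / 5^n → 0 as n → ∞ (e.g. by the ratio test, or by writing 5^n = e^(n ln 5) and noting e^(n ln 5) / n^c → ∞). Hence n^21 · 5^(−n) = n^21 / 5^n → 0.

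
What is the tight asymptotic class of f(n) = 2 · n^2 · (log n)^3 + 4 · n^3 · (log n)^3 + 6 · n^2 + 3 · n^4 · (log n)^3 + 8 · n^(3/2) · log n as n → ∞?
f(n) ∈ Θ(n^4 · (log n)^3)

Compare the terms by growth order. For large n, n^a · (log n)^b dominates n^a' · (log n)^b' iff a > a', or (a = a' and b > b'). Ranking the 5 terms shows the dominant one is 3 · n^4 · (log n)^3. Hence f(n) ∈ Θ(n^4 · (log n)^3).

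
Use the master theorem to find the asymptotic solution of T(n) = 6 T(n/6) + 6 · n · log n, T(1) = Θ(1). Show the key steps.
T(n) = Θ(n · (log n)^2)

Here log_6 6 = 1 and f(n) = 6 · n · log n = Θ(n^(log_6 6) · (log n)^1). This is the extended Case 2 of the master theorem (f matches the critical exponent up to log factors), giving T(n) = Θ(n^(log_6 6) · (log n)^(1+1)) = Θ(n · (log n)^2).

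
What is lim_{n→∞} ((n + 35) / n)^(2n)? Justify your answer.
lim = e^70

Rewrite as (1 + 35/n)^(2n). By the standard limit (1 + x/n)^n → e^x, we have (1 + 35/n)^n → e^35, and raising to the 2nd power gives e^70.
More precisely, ln[(1 + 35/n)^(2n)] = 2n · ln(1 + 35/n) = 2n · (35/n + O(1/n^2)) = 70 + O(1/n) → 70.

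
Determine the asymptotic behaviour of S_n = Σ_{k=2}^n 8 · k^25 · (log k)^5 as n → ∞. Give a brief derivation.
S_n ~ 4 · n^26 · (log n)^5 / 13

By integral comparison, S_n = ∫_1^n 8 · x^25 · (log x)^5 dx + O(n^25 · (log n)^5). For the integral, the leading term of ∫_1^n x^25 (log x)^5 dx is n^26/26 · (log n)^5 (by repeated integration by parts; each step lowers the log-exponent and produces a relatively O(1/log n) correction). Hence S_n ~ 4 · n^26 · (log n)^5 / 13.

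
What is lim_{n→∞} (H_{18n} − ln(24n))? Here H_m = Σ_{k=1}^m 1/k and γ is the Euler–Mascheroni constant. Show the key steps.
lim = ln(3/4) + γ

By Euler-Maclaurin, H_m = ln m + γ + O(1/m). So
  H_{18n} − ln(24n) = ln(18n) + γ − ln(24n) + O(1/n)
                       = ln(18/24) + γ + O(1/n).
Hence the limit is ln(18/24) + γ (= ln(3/4)).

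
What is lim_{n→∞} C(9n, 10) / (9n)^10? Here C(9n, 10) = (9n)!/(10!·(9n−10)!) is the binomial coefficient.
lim = 1/10! = 1/3628800

With N = 9n → ∞: C(N, 10) / N^10 = [N(N−1)…(N−9)] / (10! · N^10) = (1/10!) · 1 · (1 − 1/(9n)) · … · (1 − 9/(9n)). Each factor → 1 as N → ∞, so the limit is 1/10! = 1/3628800.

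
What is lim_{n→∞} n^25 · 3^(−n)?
lim = 0

Exponentials with base > 1 dominate every fixed polynomial: for any fixed c, n^c / 3^n → 0 as n → ∞ (e.g. by the ratio test, or by writing 3^n = e^(n ln 3) and noting e^(n ln 3) / n^c → ∞). Hence n^25 · 3^(−n) = n^25 / 3^n → 0.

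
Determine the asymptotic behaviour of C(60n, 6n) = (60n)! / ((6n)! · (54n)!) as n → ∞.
C(60n, 6n) ~ (10000000000/387420489)^(6n) · sqrt(5/(9π·6n))

Write N = 6n. Apply Stirling to each factorial:
  (10N)! ~ sqrt(2π·10N) · (10N/e)^(10N),
  N! ~ sqrt(2π N) · (N/e)^N,
  (9N)! ~ sqrt(2π·9N) · (9N/e)^(9N).
The exponential factors combine to (10N)^(10N) / (N^N · (9N)^(9N)) = 10^(10N)/9^(9N) = (10^10/9^9)^N = (10000000000/387420489)^N.
The square-root prefactors combine to sqrt(2π·10N) / (sqrt(2π N)·sqrt(2π·9N)) = sqrt(10 / (2π·9·N)) = sqrt(5/(9π·6n)).
Substituting N = 6n: C(60n, 6n) ~ (10000000000/387420489)^(6n) · sqrt(5/(9π·6n)).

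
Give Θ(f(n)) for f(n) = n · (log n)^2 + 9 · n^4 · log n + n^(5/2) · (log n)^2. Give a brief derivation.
f(n) ∈ Θ(n^4 · log n)

Compare the terms by growth order. For large n, n^a · (log n)^b dominates n^a' · (log n)^b' iff a > a', or (a = a' and b > b'). Ranking the 3 terms shows the dominant one is 9 · n^4 · log n. Hence f(n) ∈ Θ(n^4 · log n).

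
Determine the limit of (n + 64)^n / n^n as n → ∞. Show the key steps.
lim = e^64

Rewrite as (1 + 64/n)^(n). By the standard limit (1 + x/n)^n → e^x, we have (1 + 64/n)^n → e^64, and raising to the 1st power gives e^64.
More precisely, ln[(1 + 64/n)^(n)] = n · ln(1 + 64/n) = n · (64/n + O(1/n^2)) = 64 + O(1/n) → 64.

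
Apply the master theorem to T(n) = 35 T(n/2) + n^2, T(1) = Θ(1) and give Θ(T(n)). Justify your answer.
T(n) = Θ(n^(log_2 35))

Master theorem: compare f(n) = n^2 to n^(log_2 35) where log_2 35 ≈ 5.129. Since 2 < log_2 35, we have f(n) = O(n^(log_2 35 − ε)) for some ε > 0 — Case 1. Hence T(n) = Θ(n^(log_2 35)).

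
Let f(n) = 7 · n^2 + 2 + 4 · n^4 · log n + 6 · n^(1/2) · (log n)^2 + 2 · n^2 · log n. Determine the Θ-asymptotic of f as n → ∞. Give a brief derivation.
f(n) ∈ Θ(n^4 · log n)

Compare the terms by growth order. For large n, n^a · (log n)^b dominates n^a' · (log n)^b' iff a > a', or (a = a' and b > b'). Ranking the 5 terms shows the dominant one is 4 · n^4 · log n. Hence f(n) ∈ Θ(n^4 · log n).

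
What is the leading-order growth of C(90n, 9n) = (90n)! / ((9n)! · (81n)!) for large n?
C(90n, 9n) ~ (10000000000/387420489)^(9n) · sqrt(5/(9π·9n))

Write N = 9n. Apply Stirling to each factorial:
  (10N)! ~ sqrt(2π·10N) · (10N/e)^(10N),
  N! ~ sqrt(2π N) · (N/e)^N,
  (9N)! ~ sqrt(2π·9N) · (9N/e)^(9N).
The exponential factors combine to (10N)^(10N) / (N^N · (9N)^(9N)) = 10^(10N)/9^(9N) = (10^10/9^9)^N = (10000000000/387420489)^N.
The square-root prefactors combine to sqrt(2π·10N) / (sqrt(2π N)·sqrt(2π·9N)) = sqrt(10 / (2π·9·N)) = sqrt(5/(9π·9n)).
Substituting N = 9n: C(90n, 9n) ~ (10000000000/387420489)^(9n) · sqrt(5/(9π·9n)).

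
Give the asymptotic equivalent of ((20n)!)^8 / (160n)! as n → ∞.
((20n)!)^8/(160n)! ~ ((2π·20n)^(7/2) / sqrt(8)) · 8^(−8·20n)  →  0

Write N = 20n. Stirling: N! ~ sqrt(2π N)(N/e)^N and (8N)! ~ sqrt(2π·8N)·(8N/e)^(8N).
  (N!)^8/(8N)! ~ (2π N)^(8/2) (N/e)^(8N) / [sqrt(2π·8N) (8N/e)^(8N)]
     = (2π N)^(8/2) / sqrt(2π·8N) · (N/(8N))^(8N)
     = (2π N)^((8−1)/2) / sqrt(8) · 8^(−8N).
Since 8^8 > 1, the factor 8^(−8N) decays exponentially, so the ratio → 0. Substituting N = 20n gives the stated form.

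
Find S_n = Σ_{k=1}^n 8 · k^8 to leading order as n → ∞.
S_n ~ 8 · n^9 / 9

By integral comparison (Euler-Maclaurin), Σ_{k=1}^n 8 · k^8 = 8 · ∫_0^n x^8 dx + O(n^8) = 8 · n^9/9 + O(n^8). (Equivalently, Faulhaber's formula gives the same leading term.)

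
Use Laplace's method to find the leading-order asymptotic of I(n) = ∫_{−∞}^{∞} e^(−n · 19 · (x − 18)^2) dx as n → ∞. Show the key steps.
I(n) = sqrt(π/(19n))

Here φ(x) = 19 · (x − 18)^2 has its unique minimum at x* = 18 with φ(x*) = 0 and φ''(x*) = 38. Laplace's method gives
  I(n) ~ e^(−n φ(x*)) · sqrt(2π / (n · φ''(x*))) = sqrt(2π / (38n)) = sqrt(π/(19n)).
This is exact: substituting u = (x − 18)·sqrt(19n) gives I(n) = (1/sqrt(19n)) ∫_{−∞}^{∞} e^(−u^2) du = sqrt(π/(19n)).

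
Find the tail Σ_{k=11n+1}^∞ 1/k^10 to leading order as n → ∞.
Σ_{k>11n} 1/k^10 ~ 1/(9 · (11n)^9)

Compare to the integral: ∫_{11n}^∞ x^(−10) dx = [−x^(−9)/9]_{11n}^∞ = 1/((10−1)·(11n)^9). Euler-Maclaurin then gives
  Σ_{k>11n} 1/k^10 = ∫_{11n}^∞ dx/x^10 − 1/(2·(11n)^10) + O(1/(11n)^11).
(Equivalently this is ζ(10) − Σ_{k≤11n} 1/k^10.)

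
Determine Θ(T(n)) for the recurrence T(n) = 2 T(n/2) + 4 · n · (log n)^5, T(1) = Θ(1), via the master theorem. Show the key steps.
T(n) = Θ(n · (log n)^6)

Here log_2 2 = 1 and f(n) = 4 · n · (log n)^5 = Θ(n^(log_2 2) · (log n)^5). This is the extended Case 2 of the master theorem (f matches the critical exponent up to log factors), giving T(n) = Θ(n^(log_2 2) · (log n)^(5+1)) = Θ(n · (log n)^6).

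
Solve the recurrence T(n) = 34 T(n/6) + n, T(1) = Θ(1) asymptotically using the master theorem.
T(n) = Θ(n^(log_6 34))

Master theorem: compare f(n) = n to n^(log_6 34) where log_6 34 ≈ 1.968. Since 1 < log_6 34, we have f(n) = O(n^(log_6 34 − ε)) for some ε > 0 — Case 1. Hence T(n) = Θ(n^(log_6 34)).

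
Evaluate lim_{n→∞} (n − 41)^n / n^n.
lim = e^(−41)

Rewrite as (1 − 41/n)^(n). By the standard limit (1 + x/n)^n → e^x, we have (1 − 41/n)^n → e^(−41), and raising to the 1st power gives e^(−41).
More precisely, ln[(1 − 41/n)^(n)] = n · ln(1 − 41/n) = n · (-41/n + O(1/n^2)) = -41 + O(1/n) → -41.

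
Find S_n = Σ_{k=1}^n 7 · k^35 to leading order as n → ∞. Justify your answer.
S_n ~ 7 · n^36 / 36

By integral comparison (Euler-Maclaurin), Σ_{k=1}^n 7 · k^35 = 7 · ∫_0^n x^35 dx + O(n^35) = 7 · n^36/36 + O(n^35). (Equivalently, Faulhaber's formula gives the same leading term.)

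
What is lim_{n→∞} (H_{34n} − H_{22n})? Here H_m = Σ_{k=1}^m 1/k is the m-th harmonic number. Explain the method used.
lim = ln(34/22) = ln(17/11)

Euler-Maclaurin gives H_m = ln m + γ + 1/(2m) + O(1/m^2). The γ and O(1/m) terms cancel in the difference:
  H_{34n} − H_{22n} = ln(34n) − ln(22n) + O(1/n) = ln(34/22) + O(1/n).
Hence the limit is ln(34/22) = ln(17/11).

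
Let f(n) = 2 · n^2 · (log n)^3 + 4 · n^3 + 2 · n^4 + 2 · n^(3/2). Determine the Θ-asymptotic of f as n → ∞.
f(n) ∈ Θ(n^4)

Compare the terms by growth order. For large n, n^a · (log n)^b dominates n^a' · (log n)^b' iff a > a', or (a = a' and b > b'). Ranking the 4 terms shows the dominant one is 2 · n^4. Hence f(n) ∈ Θ(n^4).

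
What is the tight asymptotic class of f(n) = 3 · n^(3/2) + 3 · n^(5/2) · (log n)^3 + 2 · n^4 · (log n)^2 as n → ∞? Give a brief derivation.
f(n) ∈ Θ(n^4 · (log n)^2)

Compare the terms by growth order. For large n, n^a · (log n)^b dominates n^a' · (log n)^b' iff a > a', or (a = a' and b > b'). Ranking the 3 terms shows the dominant one is 2 · n^4 · (log n)^2. Hence f(n) ∈ Θ(n^4 · (log n)^2).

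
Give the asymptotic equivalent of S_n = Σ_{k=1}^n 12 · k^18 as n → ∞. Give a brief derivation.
S_n ~ 12 · n^19 / 19

By integral comparison (Euler-Maclaurin), Σ_{k=1}^n 12 · k^18 = 12 · ∫_0^n x^18 dx + O(n^18) = 12 · n^19/19 + O(n^18). (Equivalently, Faulhaber's formula gives the same leading term.)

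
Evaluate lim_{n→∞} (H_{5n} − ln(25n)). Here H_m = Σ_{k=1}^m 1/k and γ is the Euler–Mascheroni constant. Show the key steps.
lim = −ln 5 + γ

By Euler-Maclaurin, H_m = ln m + γ + O(1/m). So
  H_{5n} − ln(25n) = ln(5n) + γ − ln(25n) + O(1/n)
                       = ln(5/25) + γ + O(1/n).
Hence the limit is ln(5/25) + γ (= −ln 5).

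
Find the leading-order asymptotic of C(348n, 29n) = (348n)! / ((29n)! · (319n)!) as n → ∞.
C(348n, 29n) ~ (8916100448256/285311670611)^(29n) · sqrt(6/(11π·29n))

Write N = 29n. Apply Stirling to each factorial:
  (12N)! ~ sqrt(2π·12N) · (12N/e)^(12N),
  N! ~ sqrt(2π N) · (N/e)^N,
  (11N)! ~ sqrt(2π·11N) · (11N/e)^(11N).
The exponential factors combine to (12N)^(12N) / (N^N · (11N)^(11N)) = 12^(12N)/11^(11N) = (12^12/11^11)^N = (8916100448256/285311670611)^N.
The square-root prefactors combine to sqrt(2π·12N) / (sqrt(2π N)·sqrt(2π·11N)) = sqrt(12 / (2π·11·N)) = sqrt(6/(11π·29n)).
Substituting N = 29n: C(348n, 29n) ~ (8916100448256/285311670611)^(29n) · sqrt(6/(11π·29n)).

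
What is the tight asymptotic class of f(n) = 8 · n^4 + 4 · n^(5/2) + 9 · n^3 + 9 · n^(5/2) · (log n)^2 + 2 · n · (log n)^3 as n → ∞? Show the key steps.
f(n) ∈ Θ(n^4)

Compare the terms by growth order. For large n, n^a · (log n)^b dominates n^a' · (log n)^b' iff a > a', or (a = a' and b > b'). Ranking the 5 terms shows the dominant one is 8 · n^4. Hence f(n) ∈ Θ(n^4).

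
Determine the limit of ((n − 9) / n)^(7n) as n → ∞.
lim = e^(−63)

Rewrite as (1 − 9/n)^(7n). By the standard limit (1 + x/n)^n → e^x, we have (1 − 9/n)^n → e^(−9), and raising to the 7th power gives e^(−63).
More precisely, ln[(1 − 9/n)^(7n)] = 7n · ln(1 − 9/n) = 7n · (-9/n + O(1/n^2)) = -63 + O(1/n) → -63.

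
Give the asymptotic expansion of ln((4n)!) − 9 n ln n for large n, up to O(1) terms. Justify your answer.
ln((4n)!) − 9 n ln n = −5 n ln n + 4(ln 4 − 1) n + (1/2) ln(2π·4n) + O(1/n)

Stirling: ln((4n)!) = 4n ln(4n) − 4n + (1/2) ln(2π·4n) + O(1/n).
Expand 4n ln(4n) = 4n (ln n + ln 4) = 4n ln n + 4n ln 4.
Subtract 9n ln n: leading term is (4 − 9) n ln n = −5 n ln n. The next term is 4n ln 4 − 4n = 4(ln 4 − 1) n. Then the (1/2) ln(2π·4n) correction.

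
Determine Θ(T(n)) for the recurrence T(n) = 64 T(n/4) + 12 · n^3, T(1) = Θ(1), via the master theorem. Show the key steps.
T(n) = Θ(n^3 log n)

log_4 64 = 3, and f(n) = 12 · n^3 = Θ(n^(log_4 64)). This is Case 2 of the master theorem: T(n) = Θ(f(n) · log n) = Θ(n^3 log n).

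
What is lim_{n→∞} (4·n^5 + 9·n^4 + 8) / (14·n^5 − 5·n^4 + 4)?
lim = 4/14 = 2/7

For large n the leading n^5 terms dominate both numerator and denominator. Dividing top and bottom by n^5, every other term tends to 0, leaving 4/14 = 2/7.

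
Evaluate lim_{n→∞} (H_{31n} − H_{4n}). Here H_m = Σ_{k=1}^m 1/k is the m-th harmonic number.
lim = ln(31/4)

Euler-Maclaurin gives H_m = ln m + γ + 1/(2m) + O(1/m^2). The γ and O(1/m) terms cancel in the difference:
  H_{31n} − H_{4n} = ln(31n) − ln(4n) + O(1/n) = ln(31/4) + O(1/n).
Hence the limit is ln(31/4).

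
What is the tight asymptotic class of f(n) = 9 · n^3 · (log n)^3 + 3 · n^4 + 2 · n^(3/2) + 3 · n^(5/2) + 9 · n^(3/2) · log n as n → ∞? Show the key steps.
f(n) ∈ Θ(n^4)

Compare the terms by growth order. For large n, n^a · (log n)^b dominates n^a' · (log n)^b' iff a > a', or (a = a' and b > b'). Ranking the 5 terms shows the dominant one is 3 · n^4. Hence f(n) ∈ Θ(n^4).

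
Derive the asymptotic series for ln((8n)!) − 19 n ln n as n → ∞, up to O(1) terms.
ln((8n)!) − 19 n ln n = −11 n ln n + 8(ln 8 − 1) n + (1/2) ln(2π·8n) + O(1/n)

Stirling: ln((8n)!) = 8n ln(8n) − 8n + (1/2) ln(2π·8n) + O(1/n).
Expand 8n ln(8n) = 8n (ln n + ln 8) = 8n ln n + 8n ln 8.
Subtract 19n ln n: leading term is (8 − 19) n ln n = −11 n ln n. The next term is 8n ln 8 − 8n = 8(ln 8 − 1) n. Then the (1/2) ln(2π·8n) correction.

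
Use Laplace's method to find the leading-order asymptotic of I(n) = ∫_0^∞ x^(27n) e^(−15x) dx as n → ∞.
I(n) ~ (sqrt(2π·27n) / 15) · (27n/(15e))^(27n)

Write the integrand as exp(27n ln x − 15x) and set f(x) = 27n ln x − 15x. Then f'(x) = 27n/x − 15 = 0 at x* = 27n/15, and f''(x*) = −27n/x*^2 = −15^2/(27n). Laplace's method (interior maximum) gives
  I(n) ~ e^(f(x*)) · sqrt(2π / |f''(x*)|)
        = exp(27n ln(27n/15) − 27n) · sqrt(2π · 27n / 15^2)
        = (27n/15)^(27n) e^(−27n) · sqrt(2π·27n) / 15
        = (sqrt(2π·27n) / 15) · (27n/(15e))^(27n).
This matches Γ(27n+1)/15^(27n+1) with Stirling applied to Γ.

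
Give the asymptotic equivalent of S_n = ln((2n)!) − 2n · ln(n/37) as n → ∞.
S_n ~ 2n · (ln 74 − 1) + O(ln n)

Stirling: ln((2n)!) = 2n ln(2n) − 2n + O(ln n).
  S_n = 2n ln(2n) − 2n − 2n ln(n/37) + O(ln n)
      = 2n ln(2n) − 2n ln n + 2n ln 37 − 2n + O(ln n)
      = 2n ln 2 + 2n ln 37 − 2n + O(ln n)
      = 2n (ln 74 − 1) + O(ln n).
Numerically ln(74) − 1 ≈ 3.3041.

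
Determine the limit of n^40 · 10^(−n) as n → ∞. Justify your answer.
lim = 0

Exponentials with base > 1 dominate every fixed polynomial: for any fixed c, n^c / 10^n → 0 as n → ∞ (e.g. by the ratio test, or by writing 10^n = e^(n ln 10) and noting e^(n ln 10) / n^c → ∞). Hence n^40 · 10^(−n) = n^40 / 10^n → 0.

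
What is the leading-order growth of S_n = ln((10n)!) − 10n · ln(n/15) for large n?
S_n ~ 10n · (ln 150 − 1) + O(ln n)

Stirling: ln((10n)!) = 10n ln(10n) − 10n + O(ln n).
  S_n = 10n ln(10n) − 10n − 10n ln(n/15) + O(ln n)
      = 10n ln(10n) − 10n ln n + 10n ln 15 − 10n + O(ln n)
      = 10n ln 10 + 10n ln 15 − 10n + O(ln n)
      = 10n (ln 150 − 1) + O(ln n).
Numerically ln(150) − 1 ≈ 4.0106.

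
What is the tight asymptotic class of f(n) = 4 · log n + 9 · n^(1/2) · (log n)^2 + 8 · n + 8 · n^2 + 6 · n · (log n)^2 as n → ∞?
f(n) ∈ Θ(n^2)

Compare the terms by growth order. For large n, n^a · (log n)^b dominates n^a' · (log n)^b' iff a > a', or (a = a' and b > b'). Ranking the 5 terms shows the dominant one is 8 · n^2. Hence f(n) ∈ Θ(n^2).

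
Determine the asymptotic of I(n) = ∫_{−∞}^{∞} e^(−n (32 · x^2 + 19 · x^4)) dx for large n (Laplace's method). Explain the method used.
I(n) ~ sqrt(π/(32n))

φ(x) = 32 · x^2 + 19 · x^4 has its unique global minimum at x* = 0 (since φ'(x) = 64x + 76x^3 = 0 only at x = 0 for real x with both coefficients positive, and φ → ∞ as |x| → ∞). At x* = 0, φ(0) = 0 and φ''(0) = 64. Laplace's method then gives
  I(n) ~ sqrt(2π / (n · φ''(0))) · e^(−n φ(0)) = sqrt(2π / (64n)) = sqrt(π/(32n)).
The 19 · x^4 term contributes only at subleading order (an O(1/n) relative correction).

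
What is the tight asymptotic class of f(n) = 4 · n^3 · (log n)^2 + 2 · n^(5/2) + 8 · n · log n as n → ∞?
f(n) ∈ Θ(n^3 · (log n)^2)

Compare the terms by growth order. For large n, n^a · (log n)^b dominates n^a' · (log n)^b' iff a > a', or (a = a' and b > b'). Ranking the 3 terms shows the dominant one is 4 · n^3 · (log n)^2. Hence f(n) ∈ Θ(n^3 · (log n)^2).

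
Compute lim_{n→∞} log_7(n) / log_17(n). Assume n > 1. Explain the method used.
lim = ln(17) / ln(7) = log_7(17)

Change of base: log_7(n) = ln n / ln 7 and log_17(n) = ln n / ln 17. The ratio is (ln n / ln 7) · (ln 17 / ln n) = ln 17 / ln 7, a constant independent of n. So the limit is ln 17 / ln 7 = log_7(17).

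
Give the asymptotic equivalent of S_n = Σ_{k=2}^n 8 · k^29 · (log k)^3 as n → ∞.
S_n ~ 4 · n^30 · (log n)^3 / 15

By integral comparison, S_n = ∫_1^n 8 · x^29 · (log x)^3 dx + O(n^29 · (log n)^3). For the integral, the leading term of ∫_1^n x^29 (log x)^3 dx is n^30/30 · (log n)^3 (by repeated integration by parts; each step lowers the log-exponent and produces a relatively O(1/log n) correction). Hence S_n ~ 4 · n^30 · (log n)^3 / 15.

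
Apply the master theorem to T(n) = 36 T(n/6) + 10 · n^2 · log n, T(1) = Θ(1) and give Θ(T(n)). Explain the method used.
T(n) = Θ(n^2 · (log n)^2)

Here log_6 36 = 2 and f(n) = 10 · n^2 · log n = Θ(n^(log_6 36) · (log n)^1). This is the extended Case 2 of the master theorem (f matches the critical exponent up to log factors), giving T(n) = Θ(n^(log_6 36) · (log n)^(1+1)) = Θ(n^2 · (log n)^2).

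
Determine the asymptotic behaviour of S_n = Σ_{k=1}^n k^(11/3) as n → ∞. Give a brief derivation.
S_n ~ (3/14) · n^(14/3)

Integral comparison: Σ_{k=1}^n k^(11/3) = ∫_0^n x^(11/3) dx + O(n^(11/3)). The integral is n^(1 + 11/3) / (1 + 11/3) = n^((11+3)/3) / ((11+3)/3) = (3/14) · n^(14/3).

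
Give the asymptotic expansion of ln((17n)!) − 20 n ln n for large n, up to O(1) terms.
ln((17n)!) − 20 n ln n = −3 n ln n + 17(ln 17 − 1) n + (1/2) ln(2π·17n) + O(1/n)

Stirling: ln((17n)!) = 17n ln(17n) − 17n + (1/2) ln(2π·17n) + O(1/n).
Expand 17n ln(17n) = 17n (ln n + ln 17) = 17n ln n + 17n ln 17.
Subtract 20n ln n: leading term is (17 − 20) n ln n = −3 n ln n. The next term is 17n ln 17 − 17n = 17(ln 17 − 1) n. Then the (1/2) ln(2π·17n) correction.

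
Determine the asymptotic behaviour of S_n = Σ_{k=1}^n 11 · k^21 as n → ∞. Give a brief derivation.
S_n ~ n^22 / 2

By integral comparison (Euler-Maclaurin), Σ_{k=1}^n 11 · k^21 = 11 · ∫_0^n x^21 dx + O(n^21) = 11 · n^22/22 = n^22 / 2 + O(n^21). (Equivalently, Faulhaber's formula gives the same leading term.)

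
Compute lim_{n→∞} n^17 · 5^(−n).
lim = 0

Exponentials with base > 1 dominate every fixed polynomial: for any fixed c, n^c / 5^n → 0 as n → ∞ (e.g. by the ratio test, or by writing 5^n = e^(n ln 5) and noting e^(n ln 5) / n^c → ∞). Hence n^17 · 5^(−n) = n^17 / 5^n → 0.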